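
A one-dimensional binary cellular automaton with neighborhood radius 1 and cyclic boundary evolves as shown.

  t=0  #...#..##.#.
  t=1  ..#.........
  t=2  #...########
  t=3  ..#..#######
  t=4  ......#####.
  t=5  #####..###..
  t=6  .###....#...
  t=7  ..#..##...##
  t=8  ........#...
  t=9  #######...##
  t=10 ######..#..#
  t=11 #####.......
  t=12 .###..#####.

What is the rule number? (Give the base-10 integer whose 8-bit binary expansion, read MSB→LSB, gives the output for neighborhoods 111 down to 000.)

129

  nb ###: next=#  (t=2,i=5, bit7=1)
  nb ##.: next=.  (t=0,i=8, bit6=0)
  nb #.#: next=.  (t=0,i=9, bit5=0)
  nb #..: next=.  (t=0,i=1, bit4=0)
  nb .##: next=.  (t=0,i=7, bit3=0)
  nb .#.: next=.  (t=0,i=0, bit2=0)
  nb ..#: next=.  (t=0,i=3, bit1=0)
  nb ...: next=#  (t=0,i=2, bit0=1)
  bits 10000001 = 129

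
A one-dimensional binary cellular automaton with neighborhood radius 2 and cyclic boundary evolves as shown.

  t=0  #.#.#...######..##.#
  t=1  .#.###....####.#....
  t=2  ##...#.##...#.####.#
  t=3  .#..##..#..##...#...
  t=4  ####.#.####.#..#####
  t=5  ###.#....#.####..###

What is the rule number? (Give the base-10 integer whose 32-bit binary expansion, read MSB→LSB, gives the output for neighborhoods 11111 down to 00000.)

3558676278

  [31] ##### => #  t=0,i=10
  [30] ####. => #  t=0,i=12
  [29] ###.# => .  t=1,i=13
  [28] ###.. => #  t=0,i=13
  [27] ##.## => .  t=0,i=18
  [26] ##.#. => #  t=0,i=1
  [25] ##..# => .  t=0,i=14
  [24] ##... => .  t=1,i=6
  [23] #.### => .  t=1,i=3
  [22] #.##. => .  t=0,i=19
  [21] #.#.# => .  t=0,i=2
  [20] #.#.. => #  t=0,i=4
  [19] #..## => #  t=0,i=15
  [18] #..#. => #  t=3,i=7
  [17] #...# => .  t=0,i=6
  [16] #.... => #  t=1,i=7
  [15] .#### => .  t=0,i=9
  [14] .###. => .  t=1,i=4
  [13] .##.# => .  t=0,i=0
  [12] .##.. => #  t=2,i=8
  [11] .#.## => .  t=1,i=2
  [10] .#.#. => #  t=0,i=3
  [9] .#..# => #  t=3,i=2
  [8] .#... => #  t=0,i=5
  [7] ..### => .  t=0,i=8
  [6] ..##. => .  t=0,i=16
  [5] ..#.# => #  t=1,i=1
  [4] ..#.. => #  t=3,i=1
  [3] ...## => .  t=0,i=7
  [2] ...#. => #  t=1,i=0
  [1] ....# => #  t=1,i=8
  [0] ..... => .  t=1,i=18
  bits 11010100000111010001011100110110 = 3558676278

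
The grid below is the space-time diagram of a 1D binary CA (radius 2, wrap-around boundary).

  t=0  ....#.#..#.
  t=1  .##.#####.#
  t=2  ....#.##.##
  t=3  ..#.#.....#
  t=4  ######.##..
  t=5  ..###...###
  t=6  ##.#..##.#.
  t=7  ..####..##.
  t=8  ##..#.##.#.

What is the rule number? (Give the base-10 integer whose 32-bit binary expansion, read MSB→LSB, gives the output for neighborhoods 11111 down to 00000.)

  ##### -> #   bit 31 = 1  t=1,i=6
  ####. -> #   bit 30 = 1  t=1,i=7
  ###.# -> .   bit 29 = 0  t=1,i=8
  ###.. -> .   bit 28 = 0  t=5,i=4
  ##.## -> .   bit 27 = 0  t=1,i=3
  ##.#. -> #   bit 26 = 1  t=1,i=9
  ##..# -> #   bit 25 = 1  t=4,i=9
  ##... -> .   bit 24 = 0  t=2,i=0
  #.### -> #   bit 23 = 1  t=1,i=4
  #.##. -> .   bit 22 = 0  t=1,i=1
  #.#.# -> #   bit 21 = 1  t=1,i=10
  #.#.. -> #   bit 20 = 1  t=0,i=6
  #..## -> #   bit 19 = 1  t=4,i=10
  #..#. -> #   bit 18 = 1  t=0,i=8
  #...# -> #   bit 17 = 1  t=5,i=6
  #.... -> .   bit 16 = 0  t=0,i=0
  .#### -> .   bit 15 = 0  t=1,i=5
  .###. -> #   bit 14 = 1  t=5,i=3
  .##.# -> .   bit 13 = 0  t=1,i=2
  .##.. -> #   bit 12 = 1  t=2,i=10
  .#.## -> .   bit 11 = 0  t=1,i=0
  .#.#. -> #   bit 10 = 1  t=0,i=5
  .#..# -> #   bit 9 = 1  t=0,i=7
  .#... -> #   bit 8 = 1  t=0,i=10
  ..### -> .   bit 7 = 0  t=4,i=0
  ..##. -> .   bit 6 = 0  t=6,i=6
  ..#.# -> #   bit 5 = 1  t=0,i=4
  ..#.. -> .   bit 4 = 0  t=0,i=9
  ...## -> #   bit 3 = 1  t=5,i=7
  ...#. -> .   bit 2 = 0  t=0,i=3
  ....# -> #   bit 1 = 1  t=0,i=2
  ..... -> #   bit 0 = 1  t=0,i=1
  bits 11000110101111100101011100101011 = 3334362923

3334362923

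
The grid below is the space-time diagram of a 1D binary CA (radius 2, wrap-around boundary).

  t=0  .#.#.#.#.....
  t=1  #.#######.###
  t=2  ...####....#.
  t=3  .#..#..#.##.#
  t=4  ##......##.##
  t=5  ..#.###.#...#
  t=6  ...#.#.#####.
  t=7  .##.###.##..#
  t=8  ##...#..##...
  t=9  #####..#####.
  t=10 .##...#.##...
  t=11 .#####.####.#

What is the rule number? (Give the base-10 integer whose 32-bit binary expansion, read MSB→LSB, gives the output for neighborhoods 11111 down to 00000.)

2239421767

  [31] ##### => #  t=1,i=4
  [30] ####. => .  t=1,i=7
  [29] ###.# => .  t=1,i=0
  [28] ###.. => .  t=2,i=6
  [27] ##.## => .  t=1,i=1
  [26] ##.#. => #  t=3,i=11
  [25] ##..# => .  t=7,i=10
  [24] ##... => #  t=2,i=7
  [23] #.### => .  t=1,i=2
  [22] #.##. => #  t=3,i=9
  [21] #.#.# => #  t=0,i=3
  [20] #.#.. => #  t=0,i=7
  [19] #..## => #  t=8,i=7
  [18] #..#. => .  t=3,i=3
  [17] #...# => #  t=5,i=10
  [16] #.... => .  t=0,i=9
  [15] .#### => #  t=1,i=3
  [14] .###. => #  t=5,i=5
  [13] .##.# => .  t=3,i=10
  [12] .##.. => #  t=7,i=9
  [11] .#.## => #  t=3,i=8
  [10] .#.#. => #  t=0,i=2
  [9] .#..# => .  t=3,i=2
  [8] .#... => #  t=0,i=8
  [7] ..### => .  t=2,i=3
  [6] ..##. => #  t=4,i=8
  [5] ..#.# => .  t=0,i=1
  [4] ..#.. => .  t=2,i=11
  [3] ...## => .  t=2,i=2
  [2] ...#. => #  t=0,i=0
  [1] ....# => #  t=0,i=12
  [0] ..... => #  t=0,i=10
  bits 10000101011110101101110101000111 = 2239421767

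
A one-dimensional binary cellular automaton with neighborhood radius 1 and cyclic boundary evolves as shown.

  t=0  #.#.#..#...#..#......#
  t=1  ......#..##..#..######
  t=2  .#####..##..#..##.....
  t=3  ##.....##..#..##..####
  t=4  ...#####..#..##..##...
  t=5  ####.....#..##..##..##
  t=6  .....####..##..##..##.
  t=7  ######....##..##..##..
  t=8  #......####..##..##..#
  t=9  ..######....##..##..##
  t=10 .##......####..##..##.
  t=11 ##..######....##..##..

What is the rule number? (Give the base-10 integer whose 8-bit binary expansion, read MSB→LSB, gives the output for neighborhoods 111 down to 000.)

  ### -> .   bit 7 = 0  t=1,i=17
  ##. -> .   bit 6 = 0  t=0,i=0
  #.# -> .   bit 5 = 0  t=0,i=1
  #.. -> .   bit 4 = 0  t=0,i=5
  .## -> #   bit 3 = 1  t=0,i=21
  .#. -> .   bit 2 = 0  t=0,i=2
  ..# -> #   bit 1 = 1  t=0,i=6
  ... -> #   bit 0 = 1  t=0,i=9
  bits 00001011 = 11

11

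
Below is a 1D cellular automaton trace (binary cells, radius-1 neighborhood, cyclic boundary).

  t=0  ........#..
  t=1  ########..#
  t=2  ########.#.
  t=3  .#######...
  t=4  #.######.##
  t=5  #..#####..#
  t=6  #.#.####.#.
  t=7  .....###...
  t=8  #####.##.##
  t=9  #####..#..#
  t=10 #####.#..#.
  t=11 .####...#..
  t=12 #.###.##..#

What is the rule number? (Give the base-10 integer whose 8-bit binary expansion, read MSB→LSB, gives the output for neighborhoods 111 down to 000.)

195

  ### -> #   bit 7 = 1  t=1,i=0
  ##. -> #   bit 6 = 1  t=1,i=7
  #.# -> .   bit 5 = 0  t=2,i=8
  #.. -> .   bit 4 = 0  t=0,i=9
  .## -> .   bit 3 = 0  t=1,i=10
  .#. -> .   bit 2 = 0  t=0,i=8
  ..# -> #   bit 1 = 1  t=0,i=7
  ... -> #   bit 0 = 1  t=0,i=0
  bits 11000011 = 195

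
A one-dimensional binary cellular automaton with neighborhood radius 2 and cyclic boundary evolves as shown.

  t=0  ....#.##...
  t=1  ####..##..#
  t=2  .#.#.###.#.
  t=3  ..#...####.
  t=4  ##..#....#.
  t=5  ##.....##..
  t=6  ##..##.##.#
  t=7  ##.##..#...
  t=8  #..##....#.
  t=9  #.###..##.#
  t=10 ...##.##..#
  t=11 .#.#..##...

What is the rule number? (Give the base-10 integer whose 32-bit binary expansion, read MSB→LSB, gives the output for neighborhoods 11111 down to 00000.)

3025818695

  #####|#  b31=1 t=1,i=1
  ####.|.  b30=0 t=1,i=2
  ###.#|#  b29=1 t=2,i=7
  ###..|#  b28=1 t=1,i=3
  ##.##|.  b27=0 t=6,i=6
  ##.#.|#  b26=1 t=2,i=8
  ##..#|.  b25=0 t=1,i=4
  ##...|.  b24=0 t=0,i=8
  #.###|.  b23=0 t=2,i=5
  #.##.|#  b22=1 t=0,i=6
  #.#.#|.  b21=0 t=2,i=3
  #.#..|#  b20=1 t=2,i=9
  #..##|#  b19=1 t=1,i=5
  #..#.|.  b18=0 t=2,i=0
  #...#|#  b17=1 t=3,i=0
  #....|.  b16=0 t=0,i=9
  .####|.  b15=0 t=1,i=0
  .###.|#  b14=1 t=2,i=6
  .##.#|.  b13=0 t=6,i=5
  .##..|#  b12=1 t=0,i=7
  .#.##|.  b11=0 t=0,i=5
  .#.#.|#  b10=1 t=2,i=2
  .#..#|.  b9=0 t=2,i=10
  .#...|.  b8=0 t=3,i=3
  ..###|.  b7=0 t=1,i=10
  ..##.|#  b6=1 t=1,i=6
  ..#.#|.  b5=0 t=0,i=4
  ..#..|.  b4=0 t=3,i=2
  ...##|.  b3=0 t=3,i=5
  ...#.|#  b2=1 t=0,i=3
  ....#|#  b1=1 t=0,i=2
  .....|#  b0=1 t=0,i=0
  bits 10110100010110100101010001000111 = 3025818695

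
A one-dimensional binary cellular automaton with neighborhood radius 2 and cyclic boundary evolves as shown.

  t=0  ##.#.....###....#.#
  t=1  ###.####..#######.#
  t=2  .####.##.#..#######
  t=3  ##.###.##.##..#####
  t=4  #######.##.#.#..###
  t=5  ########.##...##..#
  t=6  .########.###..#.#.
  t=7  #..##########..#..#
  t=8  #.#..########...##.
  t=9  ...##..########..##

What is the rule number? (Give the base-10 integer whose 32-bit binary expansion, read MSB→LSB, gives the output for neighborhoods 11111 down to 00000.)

4253774631

  ##### -> #   bit 31 = 1  t=1,i=12
  ####. -> #   bit 30 = 1  t=1,i=1
  ###.# -> #   bit 29 = 1  t=0,i=1
  ###.. -> #   bit 28 = 1  t=0,i=11
  ##.## -> #   bit 27 = 1  t=1,i=3
  ##.#. -> #   bit 26 = 1  t=0,i=2
  ##..# -> .   bit 25 = 0  t=1,i=8
  ##... -> #   bit 24 = 1  t=0,i=12
  #.### -> #   bit 23 = 1  t=0,i=18
  #.##. -> .   bit 22 = 0  t=2,i=6
  #.#.# -> .   bit 21 = 0  t=4,i=11
  #.#.. -> .   bit 20 = 0  t=0,i=3
  #..## -> #   bit 19 = 1  t=1,i=9
  #..#. -> .   bit 18 = 0  t=6,i=14
  #...# -> #   bit 17 = 1  t=5,i=12
  #.... -> #   bit 16 = 1  t=0,i=5
  .#### -> .   bit 15 = 0  t=1,i=0
  .###. -> #   bit 14 = 1  t=0,i=0
  .##.# -> #   bit 13 = 1  t=2,i=7
  .##.. -> #   bit 12 = 1  t=3,i=11
  .#.## -> .   bit 11 = 0  t=0,i=17
  .#.#. -> .   bit 10 = 0  t=4,i=12
  .#..# -> #   bit 9 = 1  t=2,i=10
  .#... -> #   bit 8 = 1  t=0,i=4
  ..### -> .   bit 7 = 0  t=0,i=9
  ..##. -> .   bit 6 = 0  t=5,i=14
  ..#.# -> #   bit 5 = 1  t=0,i=16
  ..#.. -> .   bit 4 = 0  t=7,i=15
  ...## -> .   bit 3 = 0  t=0,i=8
  ...#. -> #   bit 2 = 1  t=0,i=15
  ....# -> #   bit 1 = 1  t=0,i=7
  ..... -> #   bit 0 = 1  t=0,i=6
  bits 11111101100010110111001100100111 = 4253774631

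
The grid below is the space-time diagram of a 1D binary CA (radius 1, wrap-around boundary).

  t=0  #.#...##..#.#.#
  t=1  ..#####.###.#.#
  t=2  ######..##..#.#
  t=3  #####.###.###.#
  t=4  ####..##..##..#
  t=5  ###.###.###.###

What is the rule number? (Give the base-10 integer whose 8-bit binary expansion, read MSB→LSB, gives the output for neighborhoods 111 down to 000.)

159

  nb ###: next=#  (t=1,i=3, bit7=1)
  nb ##.: next=.  (t=0,i=0, bit6=0)
  nb #.#: next=.  (t=0,i=1, bit5=0)
  nb #..: next=#  (t=0,i=3, bit4=1)
  nb .##: next=#  (t=0,i=6, bit3=1)
  nb .#.: next=#  (t=0,i=2, bit2=1)
  nb ..#: next=#  (t=0,i=5, bit1=1)
  nb ...: next=#  (t=0,i=4, bit0=1)
  bits 10011111 = 159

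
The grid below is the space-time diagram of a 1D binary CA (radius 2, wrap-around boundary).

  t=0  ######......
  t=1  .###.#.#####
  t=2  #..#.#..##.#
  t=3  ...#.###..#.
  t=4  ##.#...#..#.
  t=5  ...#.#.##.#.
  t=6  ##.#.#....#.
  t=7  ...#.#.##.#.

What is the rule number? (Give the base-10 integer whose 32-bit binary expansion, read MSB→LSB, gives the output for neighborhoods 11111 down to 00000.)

  [31] ##### => #  t=0,i=2
  [30] ####. => .  t=0,i=4
  [29] ###.# => #  t=1,i=3
  [28] ###.. => #  t=0,i=5
  [27] ##.## => #  t=1,i=0
  [26] ##.#. => .  t=1,i=4
  [25] ##..# => .  t=2,i=1
  [24] ##... => .  t=0,i=6
  [23] #.### => .  t=1,i=1
  [22] #.##. => .  t=2,i=11
  [21] #.#.# => #  t=1,i=5
  [20] #.#.. => #  t=2,i=5
  [19] #..## => #  t=2,i=7
  [18] #..#. => .  t=2,i=2
  [17] #...# => #  t=4,i=5
  [16] #.... => #  t=0,i=7
  [15] .#### => #  t=0,i=1
  [14] .###. => .  t=1,i=2
  [13] .##.# => .  t=2,i=9
  [12] .##.. => .  t=2,i=0
  [11] .#.## => .  t=1,i=6
  [10] .#.#. => .  t=2,i=4
  [9] .#..# => #  t=2,i=6
  [8] .#... => .  t=3,i=11
  [7] ..### => .  t=0,i=0
  [6] ..##. => .  t=2,i=8
  [5] ..#.# => #  t=2,i=3
  [4] ..#.. => #  t=3,i=10
  [3] ...## => #  t=0,i=11
  [2] ...#. => .  t=3,i=2
  [1] ....# => #  t=0,i=10
  [0] ..... => #  t=0,i=8
  bits 10111000001110111000001000111011 = 3090907707

3090907707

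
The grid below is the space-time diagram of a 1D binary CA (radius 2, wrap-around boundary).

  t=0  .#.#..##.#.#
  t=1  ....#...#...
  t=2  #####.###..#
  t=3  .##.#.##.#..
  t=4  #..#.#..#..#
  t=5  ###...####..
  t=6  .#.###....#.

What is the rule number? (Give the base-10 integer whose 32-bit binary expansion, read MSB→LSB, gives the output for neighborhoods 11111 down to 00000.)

2810599967

  [31] ##### => #  t=2,i=1
  [30] ####. => .  t=2,i=3
  [29] ###.# => #  t=2,i=4
  [28] ###.. => .  t=2,i=8
  [27] ##.## => .  t=2,i=5
  [26] ##.#. => #  t=0,i=8
  [25] ##..# => #  t=2,i=9
  [24] ##... => #  t=5,i=3
  [23] #.### => #  t=2,i=6
  [22] #.##. => .  t=3,i=6
  [21] #.#.# => .  t=0,i=1
  [20] #.#.. => .  t=0,i=3
  [19] #..## => .  t=0,i=5
  [18] #..#. => #  t=4,i=2
  [17] #...# => #  t=1,i=6
  [16] #.... => .  t=1,i=10
  [15] .#### => .  t=2,i=0
  [14] .###. => #  t=2,i=7
  [13] .##.# => .  t=0,i=7
  [12] .##.. => #  t=4,i=0
  [11] .#.## => #  t=3,i=5
  [10] .#.#. => .  t=0,i=0
  [9] .#..# => #  t=0,i=4
  [8] .#... => .  t=1,i=5
  [7] ..### => .  t=2,i=11
  [6] ..##. => .  t=0,i=6
  [5] ..#.# => .  t=4,i=3
  [4] ..#.. => #  t=1,i=4
  [3] ...## => #  t=3,i=0
  [2] ...#. => #  t=1,i=3
  [1] ....# => #  t=1,i=2
  [0] ..... => #  t=1,i=0
  bits 10100111100001100101101000011111 = 2810599967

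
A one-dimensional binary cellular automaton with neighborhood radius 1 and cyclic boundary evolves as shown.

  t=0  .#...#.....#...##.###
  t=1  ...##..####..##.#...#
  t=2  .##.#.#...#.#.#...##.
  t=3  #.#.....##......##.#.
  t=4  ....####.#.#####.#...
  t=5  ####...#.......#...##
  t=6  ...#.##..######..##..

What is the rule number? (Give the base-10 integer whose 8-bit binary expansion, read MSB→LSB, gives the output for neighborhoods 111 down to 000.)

67

  [7] ### => .  t=0,i=19
  [6] ##. => #  t=0,i=16
  [5] #.# => .  t=0,i=0
  [4] #.. => .  t=0,i=2
  [3] .## => .  t=0,i=15
  [2] .#. => .  t=0,i=1
  [1] ..# => #  t=0,i=4
  [0] ... => #  t=0,i=3
  bits 01000011 = 67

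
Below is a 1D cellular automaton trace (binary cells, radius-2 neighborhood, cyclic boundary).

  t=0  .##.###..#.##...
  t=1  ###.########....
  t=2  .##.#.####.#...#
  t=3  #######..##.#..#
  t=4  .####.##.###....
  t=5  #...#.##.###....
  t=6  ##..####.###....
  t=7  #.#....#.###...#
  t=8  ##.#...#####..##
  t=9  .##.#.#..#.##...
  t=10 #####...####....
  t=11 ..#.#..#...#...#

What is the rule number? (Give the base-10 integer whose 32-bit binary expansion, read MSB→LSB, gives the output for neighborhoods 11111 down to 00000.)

  nb #####: next=#  (t=1,i=6, bit31=1)
  nb ####.: next=.  (t=1,i=10, bit30=0)
  nb ###.#: next=#  (t=1,i=2, bit29=1)
  nb ###..: next=#  (t=0,i=6, bit28=1)
  nb ##.##: next=.  (t=0,i=3, bit27=0)
  nb ##.#.: next=#  (t=2,i=3, bit26=1)
  nb ##..#: next=#  (t=0,i=7, bit25=1)
  nb ##...: next=.  (t=0,i=13, bit24=0)
  nb #.###: next=#  (t=0,i=4, bit23=1)
  nb #.##.: next=#  (t=0,i=11, bit22=1)
  nb #.#.#: next=#  (t=2,i=4, bit21=1)
  nb #.#..: next=.  (t=2,i=11, bit20=0)
  nb #..##: next=.  (t=3,i=8, bit19=0)
  nb #..#.: next=#  (t=0,i=8, bit18=1)
  nb #...#: next=.  (t=2,i=13, bit17=0)
  nb #....: next=.  (t=0,i=14, bit16=0)
  nb .####: next=.  (t=1,i=5, bit15=0)
  nb .###.: next=#  (t=0,i=5, bit14=1)
  nb .##.#: next=#  (t=0,i=2, bit13=1)
  nb .##..: next=.  (t=0,i=12, bit12=0)
  nb .#.##: next=#  (t=0,i=10, bit11=1)
  nb .#.#.: next=.  (t=9,i=5, bit10=0)
  nb .#..#: next=.  (t=3,i=13, bit9=0)
  nb .#...: next=#  (t=2,i=12, bit8=1)
  nb ..###: next=.  (t=1,i=0, bit7=0)
  nb ..##.: next=#  (t=0,i=1, bit6=1)
  nb ..#.#: next=#  (t=0,i=9, bit5=1)
  nb ..#..: next=#  (t=5,i=0, bit4=1)
  nb ...##: next=#  (t=0,i=0, bit3=1)
  nb ...#.: next=.  (t=2,i=14, bit2=0)
  nb ....#: next=.  (t=0,i=15, bit1=0)
  nb .....: next=.  (t=4,i=14, bit0=0)
  bits 10110110111001000110100101111000 = 3068422520

3068422520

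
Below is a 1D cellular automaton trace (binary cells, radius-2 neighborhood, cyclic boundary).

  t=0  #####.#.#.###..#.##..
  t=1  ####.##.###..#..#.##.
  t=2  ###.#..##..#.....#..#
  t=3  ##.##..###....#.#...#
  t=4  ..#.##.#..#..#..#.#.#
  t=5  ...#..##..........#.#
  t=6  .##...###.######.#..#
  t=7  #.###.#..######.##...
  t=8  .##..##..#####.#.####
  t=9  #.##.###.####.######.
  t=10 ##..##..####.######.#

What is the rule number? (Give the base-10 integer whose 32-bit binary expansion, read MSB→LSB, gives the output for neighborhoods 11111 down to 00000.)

3484588229

  nb #####: next=#  (t=0,i=2, bit31=1)
  nb ####.: next=#  (t=0,i=3, bit30=1)
  nb ###.#: next=.  (t=0,i=4, bit29=0)
  nb ###..: next=.  (t=0,i=12, bit28=0)
  nb ##.##: next=#  (t=1,i=4, bit27=1)
  nb ##.#.: next=#  (t=0,i=5, bit26=1)
  nb ##..#: next=#  (t=0,i=13, bit25=1)
  nb ##...: next=#  (t=3,i=10, bit24=1)
  nb #.###: next=#  (t=0,i=10, bit23=1)
  nb #.##.: next=.  (t=0,i=17, bit22=0)
  nb #.#.#: next=#  (t=0,i=6, bit21=1)
  nb #.#..: next=#  (t=2,i=4, bit20=1)
  nb #..##: next=.  (t=0,i=20, bit19=0)
  nb #..#.: next=.  (t=0,i=14, bit18=0)
  nb #...#: next=#  (t=3,i=18, bit17=1)
  nb #....: next=.  (t=2,i=13, bit16=0)
  nb .####: next=#  (t=0,i=1, bit15=1)
  nb .###.: next=.  (t=0,i=11, bit14=0)
  nb .##.#: next=.  (t=1,i=6, bit13=0)
  nb .##..: next=#  (t=0,i=18, bit12=1)
  nb .#.##: next=#  (t=0,i=9, bit11=1)
  nb .#.#.: next=.  (t=0,i=7, bit10=0)
  nb .#..#: next=.  (t=1,i=14, bit9=0)
  nb .#...: next=.  (t=2,i=12, bit8=0)
  nb ..###: next=#  (t=0,i=0, bit7=1)
  nb ..##.: next=#  (t=2,i=7, bit6=1)
  nb ..#.#: next=.  (t=0,i=15, bit5=0)
  nb ..#..: next=.  (t=1,i=13, bit4=0)
  nb ...##: next=.  (t=3,i=19, bit3=0)
  nb ...#.: next=#  (t=2,i=16, bit2=1)
  nb ....#: next=.  (t=2,i=15, bit1=0)
  nb .....: next=#  (t=2,i=14, bit0=1)
  bits 11001111101100101001100011000101 = 3484588229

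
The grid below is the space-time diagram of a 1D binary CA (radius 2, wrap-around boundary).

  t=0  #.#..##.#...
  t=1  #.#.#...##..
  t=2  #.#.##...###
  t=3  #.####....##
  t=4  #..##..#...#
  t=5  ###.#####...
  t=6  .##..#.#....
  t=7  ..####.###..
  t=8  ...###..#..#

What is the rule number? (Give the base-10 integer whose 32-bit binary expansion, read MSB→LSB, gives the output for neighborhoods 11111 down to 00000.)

  ##### -> .   bit 31 = 0  t=5,i=6
  ####. -> #   bit 30 = 1  t=2,i=11
  ###.# -> #   bit 29 = 1  t=2,i=0
  ###.. -> .   bit 28 = 0  t=3,i=5
  ##.## -> .   bit 27 = 0  t=3,i=1
  ##.#. -> .   bit 26 = 0  t=0,i=7
  ##..# -> #   bit 25 = 1  t=1,i=10
  ##... -> .   bit 24 = 0  t=2,i=6
  #.### -> .   bit 23 = 0  t=3,i=2
  #.##. -> #   bit 22 = 1  t=2,i=4
  #.#.# -> #   bit 21 = 1  t=1,i=2
  #.#.. -> #   bit 20 = 1  t=0,i=2
  #..## -> #   bit 19 = 1  t=0,i=4
  #..#. -> #   bit 18 = 1  t=1,i=11
  #...# -> .   bit 17 = 0  t=0,i=10
  #.... -> #   bit 16 = 1  t=3,i=7
  .#### -> #   bit 15 = 1  t=2,i=10
  .###. -> #   bit 14 = 1  t=3,i=11
  .##.# -> .   bit 13 = 0  t=0,i=6
  .##.. -> #   bit 12 = 1  t=1,i=9
  .#.## -> #   bit 11 = 1  t=2,i=3
  .#.#. -> .   bit 10 = 0  t=0,i=1
  .#..# -> .   bit 9 = 0  t=0,i=3
  .#... -> #   bit 8 = 1  t=0,i=9
  ..### -> .   bit 7 = 0  t=2,i=9
  ..##. -> .   bit 6 = 0  t=0,i=5
  ..#.# -> #   bit 5 = 1  t=0,i=0
  ..#.. -> #   bit 4 = 1  t=4,i=7
  ...## -> .   bit 3 = 0  t=1,i=7
  ...#. -> .   bit 2 = 0  t=0,i=11
  ....# -> .   bit 1 = 0  t=3,i=8
  ..... -> .   bit 0 = 0  t=6,i=10
  bits 01100010011111011101100100110000 = 1652414768

1652414768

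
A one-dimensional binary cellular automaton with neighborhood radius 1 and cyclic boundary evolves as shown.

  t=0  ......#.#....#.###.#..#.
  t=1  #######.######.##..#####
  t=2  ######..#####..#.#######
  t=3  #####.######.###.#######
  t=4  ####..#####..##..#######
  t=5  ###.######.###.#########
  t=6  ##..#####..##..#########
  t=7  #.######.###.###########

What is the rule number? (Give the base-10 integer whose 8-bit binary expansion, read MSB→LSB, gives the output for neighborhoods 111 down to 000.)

  ###|#  b7=1 t=0,i=16
  ##.|.  b6=0 t=0,i=17
  #.#|.  b5=0 t=0,i=7
  #..|#  b4=1 t=0,i=9
  .##|#  b3=1 t=0,i=15
  .#.|#  b2=1 t=0,i=6
  ..#|#  b1=1 t=0,i=5
  ...|#  b0=1 t=0,i=0
  bits 10011111 = 159

159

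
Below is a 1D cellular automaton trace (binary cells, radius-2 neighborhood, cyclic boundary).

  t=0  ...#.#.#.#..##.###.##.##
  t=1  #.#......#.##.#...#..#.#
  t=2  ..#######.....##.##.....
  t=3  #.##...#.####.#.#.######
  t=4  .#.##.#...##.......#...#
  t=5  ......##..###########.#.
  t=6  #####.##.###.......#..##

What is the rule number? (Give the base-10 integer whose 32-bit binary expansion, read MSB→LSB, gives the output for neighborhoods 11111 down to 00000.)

1226412503

  [31] ##### => .  t=2,i=4
  [30] ####. => #  t=2,i=7
  [29] ###.# => .  t=0,i=17
  [28] ###.. => .  t=2,i=8
  [27] ##.## => #  t=0,i=14
  [26] ##.#. => .  t=1,i=1
  [25] ##..# => .  t=5,i=8
  [24] ##... => #  t=0,i=0
  [23] #.### => .  t=0,i=15
  [22] #.##. => .  t=0,i=19
  [21] #.#.# => .  t=0,i=5
  [20] #.#.. => #  t=0,i=9
  [19] #..## => #  t=0,i=11
  [18] #..#. => .  t=1,i=20
  [17] #...# => .  t=0,i=1
  [16] #.... => #  t=1,i=4
  [15] .#### => #  t=2,i=3
  [14] .###. => .  t=0,i=16
  [13] .##.# => .  t=0,i=13
  [12] .##.. => #  t=0,i=23
  [11] .#.## => .  t=1,i=10
  [10] .#.#. => .  t=0,i=4
  [9] .#..# => .  t=0,i=10
  [8] .#... => #  t=1,i=3
  [7] ..### => #  t=2,i=2
  [6] ..##. => #  t=0,i=12
  [5] ..#.# => .  t=0,i=3
  [4] ..#.. => #  t=1,i=18
  [3] ...## => .  t=2,i=1
  [2] ...#. => #  t=0,i=2
  [1] ....# => #  t=1,i=7
  [0] ..... => #  t=1,i=5
  bits 01001001000110011001000111010111 = 1226412503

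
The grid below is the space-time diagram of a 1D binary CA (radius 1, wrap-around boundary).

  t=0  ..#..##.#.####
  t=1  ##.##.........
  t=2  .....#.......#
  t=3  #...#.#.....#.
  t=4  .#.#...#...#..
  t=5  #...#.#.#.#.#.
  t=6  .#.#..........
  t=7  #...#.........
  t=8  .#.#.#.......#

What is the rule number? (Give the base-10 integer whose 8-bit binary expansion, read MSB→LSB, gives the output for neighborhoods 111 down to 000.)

18

  [7] ### => .  t=0,i=11
  [6] ##. => .  t=0,i=6
  [5] #.# => .  t=0,i=7
  [4] #.. => #  t=0,i=0
  [3] .## => .  t=0,i=5
  [2] .#. => .  t=0,i=2
  [1] ..# => #  t=0,i=1
  [0] ... => .  t=1,i=6
  bits 00010010 = 18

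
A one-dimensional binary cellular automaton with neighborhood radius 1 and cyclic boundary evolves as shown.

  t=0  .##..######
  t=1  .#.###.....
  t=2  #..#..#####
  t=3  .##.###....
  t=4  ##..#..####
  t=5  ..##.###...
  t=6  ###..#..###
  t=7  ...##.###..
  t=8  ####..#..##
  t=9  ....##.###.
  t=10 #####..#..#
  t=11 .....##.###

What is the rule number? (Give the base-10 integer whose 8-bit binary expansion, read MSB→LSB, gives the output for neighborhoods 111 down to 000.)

  nb ###: next=.  (t=0,i=6, bit7=0)
  nb ##.: next=.  (t=0,i=2, bit6=0)
  nb #.#: next=.  (t=0,i=0, bit5=0)
  nb #..: next=#  (t=0,i=3, bit4=1)
  nb .##: next=#  (t=0,i=1, bit3=1)
  nb .#.: next=.  (t=1,i=1, bit2=0)
  nb ..#: next=#  (t=0,i=4, bit1=1)
  nb ...: next=#  (t=1,i=7, bit0=1)
  bits 00011011 = 27

27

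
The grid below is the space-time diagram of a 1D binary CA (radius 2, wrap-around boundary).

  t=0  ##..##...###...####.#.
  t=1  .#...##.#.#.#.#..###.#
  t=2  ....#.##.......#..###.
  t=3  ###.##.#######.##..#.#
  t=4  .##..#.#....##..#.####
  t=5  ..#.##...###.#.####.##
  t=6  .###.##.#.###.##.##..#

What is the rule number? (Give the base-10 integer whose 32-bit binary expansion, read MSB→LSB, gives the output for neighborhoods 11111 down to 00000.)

  ##### -> .   bit 31 = 0  t=3,i=9
  ####. -> #   bit 30 = 1  t=0,i=17
  ###.# -> #   bit 29 = 1  t=0,i=18
  ###.. -> .   bit 28 = 0  t=0,i=11
  ##.## -> .   bit 27 = 0  t=3,i=3
  ##.#. -> #   bit 26 = 1  t=0,i=19
  ##..# -> .   bit 25 = 0  t=0,i=2
  ##... -> #   bit 24 = 1  t=0,i=6
  #.### -> #   bit 23 = 1  t=3,i=7
  #.##. -> .   bit 22 = 0  t=0,i=0
  #.#.# -> .   bit 21 = 0  t=0,i=20
  #.#.. -> .   bit 20 = 0  t=1,i=1
  #..## -> .   bit 19 = 0  t=0,i=3
  #..#. -> #   bit 18 = 1  t=3,i=18
  #...# -> .   bit 17 = 0  t=0,i=7
  #.... -> #   bit 16 = 1  t=2,i=0
  .#### -> .   bit 15 = 0  t=0,i=16
  .###. -> #   bit 14 = 1  t=0,i=10
  .##.# -> #   bit 13 = 1  t=1,i=6
  .##.. -> #   bit 12 = 1  t=0,i=1
  .#.## -> #   bit 11 = 1  t=0,i=21
  .#.#. -> .   bit 10 = 0  t=1,i=0
  .#..# -> #   bit 9 = 1  t=1,i=15
  .#... -> .   bit 8 = 0  t=1,i=2
  ..### -> .   bit 7 = 0  t=0,i=9
  ..##. -> .   bit 6 = 0  t=0,i=4
  ..#.# -> #   bit 5 = 1  t=2,i=4
  ..#.. -> #   bit 4 = 1  t=2,i=15
  ...## -> #   bit 3 = 1  t=0,i=8
  ...#. -> .   bit 2 = 0  t=2,i=3
  ....# -> #   bit 1 = 1  t=2,i=2
  ..... -> #   bit 0 = 1  t=2,i=1
  bits 01100101100001010111101000111011 = 1703246395

1703246395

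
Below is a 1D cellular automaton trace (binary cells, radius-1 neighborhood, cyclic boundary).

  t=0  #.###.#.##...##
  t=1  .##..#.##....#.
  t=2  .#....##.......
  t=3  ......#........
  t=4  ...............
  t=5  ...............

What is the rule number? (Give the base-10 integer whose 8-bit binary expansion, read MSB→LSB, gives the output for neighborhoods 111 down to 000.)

  ###|.  b7=0 t=0,i=3
  ##.|.  b6=0 t=0,i=0
  #.#|#  b5=1 t=0,i=1
  #..|.  b4=0 t=0,i=10
  .##|#  b3=1 t=0,i=2
  .#.|.  b2=0 t=0,i=6
  ..#|.  b1=0 t=0,i=12
  ...|.  b0=0 t=0,i=11
  bits 00101000 = 40

40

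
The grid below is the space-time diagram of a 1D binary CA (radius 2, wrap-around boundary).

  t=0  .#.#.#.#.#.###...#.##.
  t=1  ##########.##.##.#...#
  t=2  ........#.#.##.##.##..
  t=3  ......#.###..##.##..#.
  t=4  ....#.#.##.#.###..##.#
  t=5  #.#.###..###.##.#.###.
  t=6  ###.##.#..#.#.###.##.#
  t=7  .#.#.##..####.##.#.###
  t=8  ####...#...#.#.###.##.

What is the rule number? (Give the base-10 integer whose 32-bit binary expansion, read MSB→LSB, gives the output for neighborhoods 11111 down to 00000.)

  nb #####: next=.  (t=1,i=1, bit31=0)
  nb ####.: next=#  (t=1,i=8, bit30=1)
  nb ###.#: next=.  (t=1,i=9, bit29=0)
  nb ###..: next=.  (t=0,i=13, bit28=0)
  nb ##.##: next=#  (t=1,i=10, bit27=1)
  nb ##.#.: next=#  (t=1,i=16, bit26=1)
  nb ##..#: next=#  (t=0,i=21, bit25=1)
  nb ##...: next=#  (t=0,i=14, bit24=1)
  nb #.###: next=#  (t=0,i=11, bit23=1)
  nb #.##.: next=.  (t=0,i=19, bit22=0)
  nb #.#.#: next=#  (t=0,i=3, bit21=1)
  nb #.#..: next=.  (t=1,i=17, bit20=0)
  nb #..##: next=.  (t=3,i=12, bit19=0)
  nb #..#.: next=#  (t=0,i=0, bit18=1)
  nb #...#: next=#  (t=0,i=15, bit17=1)
  nb #....: next=.  (t=2,i=21, bit16=0)
  nb .####: next=.  (t=1,i=0, bit15=0)
  nb .###.: next=#  (t=0,i=12, bit14=1)
  nb .##.#: next=#  (t=1,i=12, bit13=1)
  nb .##..: next=.  (t=0,i=20, bit12=0)
  nb .#.##: next=.  (t=0,i=10, bit11=0)
  nb .#.#.: next=#  (t=0,i=2, bit10=1)
  nb .#..#: next=.  (t=6,i=8, bit9=0)
  nb .#...: next=#  (t=1,i=18, bit8=1)
  nb ..###: next=.  (t=1,i=21, bit7=0)
  nb ..##.: next=#  (t=3,i=13, bit6=1)
  nb ..#.#: next=#  (t=0,i=1, bit5=1)
  nb ..#..: next=.  (t=3,i=20, bit4=0)
  nb ...##: next=.  (t=1,i=20, bit3=0)
  nb ...#.: next=.  (t=0,i=16, bit2=0)
  nb ....#: next=#  (t=2,i=6, bit1=1)
  nb .....: next=.  (t=2,i=0, bit0=0)
  bits 01001111101001100110010101100010 = 1336304994

1336304994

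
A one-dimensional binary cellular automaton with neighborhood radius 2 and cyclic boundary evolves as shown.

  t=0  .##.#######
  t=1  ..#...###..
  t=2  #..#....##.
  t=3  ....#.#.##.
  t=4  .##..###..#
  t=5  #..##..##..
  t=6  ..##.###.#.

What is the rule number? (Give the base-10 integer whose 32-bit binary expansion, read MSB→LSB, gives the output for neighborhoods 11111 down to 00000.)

2468883779

  ##### -> #   bit 31 = 1  t=0,i=6
  ####. -> .   bit 30 = 0  t=0,i=9
  ###.# -> .   bit 29 = 0  t=0,i=10
  ###.. -> #   bit 28 = 1  t=1,i=8
  ##.## -> .   bit 27 = 0  t=0,i=0
  ##.#. -> .   bit 26 = 0  t=2,i=10
  ##..# -> #   bit 25 = 1  t=4,i=3
  ##... -> #   bit 24 = 1  t=1,i=9
  #.### -> .   bit 23 = 0  t=0,i=4
  #.##. -> .   bit 22 = 0  t=0,i=1
  #.#.# -> #   bit 21 = 1  t=3,i=6
  #.#.. -> .   bit 20 = 0  t=2,i=0
  #..## -> #   bit 19 = 1  t=4,i=4
  #..#. -> .   bit 18 = 0  t=2,i=2
  #...# -> .   bit 17 = 0  t=1,i=4
  #.... -> .   bit 16 = 0  t=1,i=10
  .#### -> .   bit 15 = 0  t=0,i=5
  .###. -> .   bit 14 = 0  t=1,i=7
  .##.# -> #   bit 13 = 1  t=0,i=2
  .##.. -> .   bit 12 = 0  t=3,i=9
  .#.## -> #   bit 11 = 1  t=3,i=7
  .#.#. -> #   bit 10 = 1  t=3,i=5
  .#..# -> .   bit 9 = 0  t=2,i=1
  .#... -> #   bit 8 = 1  t=1,i=3
  ..### -> .   bit 7 = 0  t=1,i=6
  ..##. -> #   bit 6 = 1  t=2,i=8
  ..#.# -> .   bit 5 = 0  t=3,i=4
  ..#.. -> .   bit 4 = 0  t=1,i=2
  ...## -> .   bit 3 = 0  t=1,i=5
  ...#. -> .   bit 2 = 0  t=1,i=1
  ....# -> #   bit 1 = 1  t=1,i=0
  ..... -> #   bit 0 = 1  t=3,i=1
  bits 10010011001010000010110101000011 = 2468883779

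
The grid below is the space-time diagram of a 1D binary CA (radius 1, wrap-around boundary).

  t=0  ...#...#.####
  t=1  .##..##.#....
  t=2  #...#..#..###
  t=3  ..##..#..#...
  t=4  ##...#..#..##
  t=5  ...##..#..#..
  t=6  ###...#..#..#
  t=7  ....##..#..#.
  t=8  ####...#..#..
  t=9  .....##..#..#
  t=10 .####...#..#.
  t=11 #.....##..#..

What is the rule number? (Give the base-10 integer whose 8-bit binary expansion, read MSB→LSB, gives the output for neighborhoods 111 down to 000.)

  nb ###: next=.  (t=0,i=10, bit7=0)
  nb ##.: next=.  (t=0,i=12, bit6=0)
  nb #.#: next=#  (t=0,i=8, bit5=1)
  nb #..: next=.  (t=0,i=0, bit4=0)
  nb .##: next=.  (t=0,i=9, bit3=0)
  nb .#.: next=.  (t=0,i=3, bit2=0)
  nb ..#: next=#  (t=0,i=2, bit1=1)
  nb ...: next=#  (t=0,i=1, bit0=1)
  bits 00100011 = 35

35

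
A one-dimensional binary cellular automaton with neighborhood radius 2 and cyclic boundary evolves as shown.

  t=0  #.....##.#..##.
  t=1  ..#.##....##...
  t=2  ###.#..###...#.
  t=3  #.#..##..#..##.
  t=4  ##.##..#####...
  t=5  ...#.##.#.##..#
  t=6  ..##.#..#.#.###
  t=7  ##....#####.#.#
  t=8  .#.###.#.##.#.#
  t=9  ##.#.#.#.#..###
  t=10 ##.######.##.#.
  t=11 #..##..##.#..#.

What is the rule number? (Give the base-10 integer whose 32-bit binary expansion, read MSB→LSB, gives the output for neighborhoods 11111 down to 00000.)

  #####|.  b31=0 t=4,i=9
  ####.|#  b30=1 t=4,i=10
  ###.#|#  b29=1 t=2,i=2
  ###..|#  b28=1 t=2,i=9
  ##.##|.  b27=0 t=4,i=2
  ##.#.|.  b26=0 t=0,i=8
  ##..#|#  b25=1 t=3,i=7
  ##...|.  b24=0 t=1,i=6
  #.###|#  b23=1 t=2,i=0
  #.##.|#  b22=1 t=1,i=4
  #.#.#|#  b21=1 t=3,i=0
  #.#..|.  b20=0 t=0,i=0
  #..##|#  b19=1 t=0,i=11
  #..#.|#  b18=1 t=3,i=8
  #...#|.  b17=0 t=2,i=11
  #....|#  b16=1 t=0,i=2
  .####|#  b15=1 t=4,i=8
  .###.|.  b14=0 t=2,i=1
  .##.#|.  b13=0 t=0,i=7
  .##..|.  b12=0 t=1,i=5
  .#.##|.  b11=0 t=1,i=3
  .#.#.|#  b10=1 t=3,i=1
  .#..#|#  b9=1 t=0,i=10
  .#...|.  b8=0 t=0,i=1
  ..###|.  b7=0 t=2,i=7
  ..##.|.  b6=0 t=0,i=6
  ..#.#|#  b5=1 t=1,i=2
  ..#..|#  b4=1 t=3,i=9
  ...##|#  b3=1 t=0,i=5
  ...#.|#  b2=1 t=1,i=1
  ....#|#  b1=1 t=0,i=4
  .....|.  b0=0 t=0,i=3
  bits 01110010111011011000011000111110 = 1928169022

1928169022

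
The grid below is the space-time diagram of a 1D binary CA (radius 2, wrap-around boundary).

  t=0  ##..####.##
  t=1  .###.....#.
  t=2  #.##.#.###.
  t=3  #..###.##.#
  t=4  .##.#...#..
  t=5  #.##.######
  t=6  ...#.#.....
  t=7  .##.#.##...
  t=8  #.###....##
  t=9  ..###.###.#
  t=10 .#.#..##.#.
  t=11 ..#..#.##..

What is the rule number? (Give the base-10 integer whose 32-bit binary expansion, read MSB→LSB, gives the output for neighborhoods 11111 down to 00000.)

  ##### -> .   bit 31 = 0  t=5,i=7
  ####. -> .   bit 30 = 0  t=0,i=0
  ###.# -> .   bit 29 = 0  t=0,i=7
  ###.. -> #   bit 28 = 1  t=0,i=1
  ##.## -> .   bit 27 = 0  t=0,i=8
  ##.#. -> #   bit 26 = 1  t=2,i=4
  ##..# -> #   bit 25 = 1  t=0,i=2
  ##... -> .   bit 24 = 0  t=1,i=4
  #.### -> #   bit 23 = 1  t=0,i=9
  #.##. -> .   bit 22 = 0  t=2,i=2
  #.#.# -> #   bit 21 = 1  t=2,i=0
  #.#.. -> .   bit 20 = 0  t=4,i=4
  #..## -> #   bit 19 = 1  t=0,i=3
  #..#. -> .   bit 18 = 0  t=10,i=0
  #...# -> #   bit 17 = 1  t=4,i=6
  #.... -> #   bit 16 = 1  t=1,i=5
  .#### -> .   bit 15 = 0  t=0,i=5
  .###. -> #   bit 14 = 1  t=1,i=2
  .##.# -> #   bit 13 = 1  t=2,i=3
  .##.. -> .   bit 12 = 0  t=3,i=0
  .#.## -> .   bit 11 = 0  t=2,i=1
  .#.#. -> #   bit 10 = 1  t=6,i=4
  .#..# -> .   bit 9 = 0  t=1,i=10
  .#... -> #   bit 8 = 1  t=4,i=5
  ..### -> .   bit 7 = 0  t=0,i=4
  ..##. -> .   bit 6 = 0  t=4,i=1
  ..#.# -> .   bit 5 = 0  t=6,i=3
  ..#.. -> #   bit 4 = 1  t=1,i=9
  ...## -> #   bit 3 = 1  t=4,i=0
  ...#. -> #   bit 2 = 1  t=1,i=8
  ....# -> #   bit 1 = 1  t=1,i=7
  ..... -> .   bit 0 = 0  t=1,i=6
  bits 00010110101010110110010100011110 = 380331294

380331294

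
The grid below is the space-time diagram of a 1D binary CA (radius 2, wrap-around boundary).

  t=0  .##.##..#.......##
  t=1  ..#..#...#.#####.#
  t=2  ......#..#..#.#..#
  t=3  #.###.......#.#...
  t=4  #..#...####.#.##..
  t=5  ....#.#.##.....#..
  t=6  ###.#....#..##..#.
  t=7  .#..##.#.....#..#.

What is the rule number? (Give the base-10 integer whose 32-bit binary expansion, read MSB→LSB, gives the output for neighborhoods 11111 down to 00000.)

  ##### -> .   bit 31 = 0  t=1,i=13
  ####. -> #   bit 30 = 1  t=1,i=14
  ###.# -> .   bit 29 = 0  t=1,i=15
  ###.. -> .   bit 28 = 0  t=3,i=4
  ##.## -> .   bit 27 = 0  t=0,i=0
  ##.#. -> .   bit 26 = 0  t=1,i=16
  ##..# -> .   bit 25 = 0  t=0,i=6
  ##... -> .   bit 24 = 0  t=3,i=5
  #.### -> .   bit 23 = 0  t=1,i=11
  #.##. -> .   bit 22 = 0  t=0,i=1
  #.#.# -> .   bit 21 = 0  t=4,i=12
  #.#.. -> #   bit 20 = 1  t=1,i=17
  #..## -> .   bit 19 = 0  t=6,i=11
  #..#. -> .   bit 18 = 0  t=0,i=7
  #...# -> .   bit 17 = 0  t=1,i=7
  #.... -> .   bit 16 = 0  t=0,i=10
  .#### -> #   bit 15 = 1  t=1,i=12
  .###. -> #   bit 14 = 1  t=3,i=3
  .##.# -> #   bit 13 = 1  t=0,i=2
  .##.. -> #   bit 12 = 1  t=0,i=5
  .#.## -> .   bit 11 = 0  t=1,i=10
  .#.#. -> .   bit 10 = 0  t=2,i=13
  .#..# -> .   bit 9 = 0  t=1,i=0
  .#... -> #   bit 8 = 1  t=0,i=9
  ..### -> .   bit 7 = 0  t=4,i=7
  ..##. -> .   bit 6 = 0  t=0,i=16
  ..#.# -> #   bit 5 = 1  t=1,i=9
  ..#.. -> .   bit 4 = 0  t=0,i=8
  ...## -> #   bit 3 = 1  t=0,i=15
  ...#. -> .   bit 2 = 0  t=1,i=8
  ....# -> #   bit 1 = 1  t=0,i=14
  ..... -> #   bit 0 = 1  t=0,i=11
  bits 01000000000100001111000100101011 = 1074852139

1074852139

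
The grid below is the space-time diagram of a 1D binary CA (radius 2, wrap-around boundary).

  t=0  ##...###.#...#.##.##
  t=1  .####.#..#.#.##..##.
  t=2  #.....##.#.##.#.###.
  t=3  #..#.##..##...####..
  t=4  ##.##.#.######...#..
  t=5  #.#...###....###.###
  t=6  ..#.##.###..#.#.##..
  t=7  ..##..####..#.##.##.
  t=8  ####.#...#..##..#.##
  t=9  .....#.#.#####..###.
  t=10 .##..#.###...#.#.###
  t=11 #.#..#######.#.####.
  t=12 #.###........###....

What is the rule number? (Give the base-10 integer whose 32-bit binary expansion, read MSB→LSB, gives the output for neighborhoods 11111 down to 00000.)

  #####|.  b31=0 t=4,i=10
  ####.|.  b30=0 t=0,i=0
  ###.#|.  b29=0 t=0,i=7
  ###..|#  b28=1 t=0,i=1
  ##.##|#  b27=1 t=0,i=17
  ##.#.|.  b26=0 t=0,i=8
  ##..#|.  b25=0 t=1,i=15
  ##...|#  b24=1 t=0,i=2
  #.###|#  b23=1 t=0,i=18
  #.##.|.  b22=0 t=0,i=15
  #.#.#|#  b21=1 t=1,i=11
  #.#..|#  b20=1 t=0,i=9
  #..##|#  b19=1 t=1,i=0
  #..#.|.  b18=0 t=1,i=8
  #...#|#  b17=1 t=0,i=3
  #....|.  b16=0 t=2,i=2
  .####|.  b15=0 t=0,i=19
  .###.|#  b14=1 t=0,i=6
  .##.#|.  b13=0 t=0,i=16
  .##..|#  b12=1 t=1,i=14
  .#.##|#  b11=1 t=0,i=14
  .#.#.|.  b10=0 t=1,i=10
  .#..#|#  b9=1 t=1,i=7
  .#...|.  b8=0 t=0,i=10
  ..###|.  b7=0 t=0,i=5
  ..##.|#  b6=1 t=1,i=17
  ..#.#|#  b5=1 t=0,i=13
  ..#..|#  b4=1 t=3,i=0
  ...##|#  b3=1 t=0,i=4
  ...#.|.  b2=0 t=0,i=12
  ....#|.  b1=0 t=2,i=4
  .....|#  b0=1 t=2,i=3
  bits 00011001101110100101101001111001 = 431643257

431643257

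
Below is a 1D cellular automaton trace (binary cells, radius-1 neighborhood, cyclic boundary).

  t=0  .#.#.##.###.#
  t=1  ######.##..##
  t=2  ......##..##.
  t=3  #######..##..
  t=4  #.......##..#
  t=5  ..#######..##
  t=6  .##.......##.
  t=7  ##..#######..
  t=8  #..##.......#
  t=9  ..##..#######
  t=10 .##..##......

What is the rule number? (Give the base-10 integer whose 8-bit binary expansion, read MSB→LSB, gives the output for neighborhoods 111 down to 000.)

47

  ### -> .   bit 7 = 0  t=0,i=9
  ##. -> .   bit 6 = 0  t=0,i=6
  #.# -> #   bit 5 = 1  t=0,i=0
  #.. -> .   bit 4 = 0  t=1,i=9
  .## -> #   bit 3 = 1  t=0,i=5
  .#. -> #   bit 2 = 1  t=0,i=1
  ..# -> #   bit 1 = 1  t=1,i=10
  ... -> #   bit 0 = 1  t=2,i=0
  bits 00101111 = 47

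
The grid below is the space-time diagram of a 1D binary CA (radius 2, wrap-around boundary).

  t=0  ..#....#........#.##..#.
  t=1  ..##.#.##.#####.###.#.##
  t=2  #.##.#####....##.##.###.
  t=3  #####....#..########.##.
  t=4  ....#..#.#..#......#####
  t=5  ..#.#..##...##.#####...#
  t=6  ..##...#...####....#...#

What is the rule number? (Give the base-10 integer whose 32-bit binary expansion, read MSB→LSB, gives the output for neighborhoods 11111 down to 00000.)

979398139

  [31] ##### => .  t=1,i=12
  [30] ####. => .  t=1,i=13
  [29] ###.# => #  t=1,i=14
  [28] ###.. => #  t=2,i=9
  [27] ##.## => #  t=1,i=9
  [26] ##.#. => .  t=1,i=4
  [25] ##..# => #  t=0,i=20
  [24] ##... => .  t=2,i=10
  [23] #.### => .  t=1,i=10
  [22] #.##. => #  t=0,i=18
  [21] #.#.# => #  t=1,i=5
  [20] #.#.. => .  t=4,i=9
  [19] #..## => .  t=1,i=1
  [18] #..#. => .  t=0,i=21
  [17] #...# => .  t=0,i=0
  [16] #.... => .  t=0,i=4
  [15] .#### => .  t=1,i=11
  [14] .###. => #  t=1,i=17
  [13] .##.# => #  t=1,i=3
  [12] .##.. => .  t=0,i=19
  [11] .#.## => #  t=0,i=17
  [10] .#.#. => #  t=4,i=8
  [9] .#..# => .  t=3,i=10
  [8] .#... => #  t=0,i=3
  [7] ..### => #  t=3,i=12
  [6] ..##. => #  t=1,i=2
  [5] ..#.# => #  t=0,i=16
  [4] ..#.. => #  t=0,i=2
  [3] ...## => #  t=2,i=13
  [2] ...#. => .  t=0,i=1
  [1] ....# => #  t=0,i=5
  [0] ..... => #  t=0,i=10
  bits 00111010011000000110110111111011 = 979398139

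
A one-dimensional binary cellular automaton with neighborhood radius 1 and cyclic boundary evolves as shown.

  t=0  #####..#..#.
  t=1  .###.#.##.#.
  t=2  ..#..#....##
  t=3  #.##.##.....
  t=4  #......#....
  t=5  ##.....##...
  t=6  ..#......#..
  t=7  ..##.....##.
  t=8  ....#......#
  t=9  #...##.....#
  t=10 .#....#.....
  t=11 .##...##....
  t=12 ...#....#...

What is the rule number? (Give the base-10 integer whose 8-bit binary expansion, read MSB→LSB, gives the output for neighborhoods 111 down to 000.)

  ### -> #   bit 7 = 1  t=0,i=1
  ##. -> .   bit 6 = 0  t=0,i=4
  #.# -> .   bit 5 = 0  t=0,i=11
  #.. -> #   bit 4 = 1  t=0,i=5
  .## -> .   bit 3 = 0  t=0,i=0
  .#. -> #   bit 2 = 1  t=0,i=7
  ..# -> .   bit 1 = 0  t=0,i=6
  ... -> .   bit 0 = 0  t=2,i=7
  bits 10010100 = 148

148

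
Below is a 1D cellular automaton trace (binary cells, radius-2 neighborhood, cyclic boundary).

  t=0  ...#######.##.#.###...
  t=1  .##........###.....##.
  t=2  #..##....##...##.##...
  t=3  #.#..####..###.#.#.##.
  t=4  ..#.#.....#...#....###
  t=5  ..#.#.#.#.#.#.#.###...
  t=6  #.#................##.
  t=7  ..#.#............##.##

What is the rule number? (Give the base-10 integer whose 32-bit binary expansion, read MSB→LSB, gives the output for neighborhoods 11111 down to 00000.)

89858106

  [31] ##### => .  t=0,i=5
  [30] ####. => .  t=0,i=8
  [29] ###.# => .  t=0,i=9
  [28] ###.. => .  t=0,i=18
  [27] ##.## => .  t=0,i=10
  [26] ##.#. => #  t=0,i=13
  [25] ##..# => .  t=1,i=21
  [24] ##... => #  t=0,i=19
  [23] #.### => .  t=0,i=16
  [22] #.##. => #  t=0,i=11
  [21] #.#.# => .  t=0,i=14
  [20] #.#.. => #  t=3,i=2
  [19] #..## => #  t=1,i=0
  [18] #..#. => .  t=4,i=1
  [17] #...# => #  t=2,i=12
  [16] #.... => #  t=0,i=20
  [15] .#### => .  t=0,i=4
  [14] .###. => .  t=0,i=17
  [13] .##.# => #  t=0,i=12
  [12] .##.. => .  t=1,i=2
  [11] .#.## => .  t=0,i=15
  [10] .#.#. => .  t=3,i=1
  [9] .#..# => .  t=2,i=1
  [8] .#... => .  t=4,i=5
  [7] ..### => .  t=0,i=3
  [6] ..##. => .  t=1,i=1
  [5] ..#.# => #  t=4,i=2
  [4] ..#.. => #  t=2,i=0
  [3] ...## => #  t=0,i=2
  [2] ...#. => .  t=2,i=21
  [1] ....# => #  t=0,i=1
  [0] ..... => .  t=0,i=0
  bits 00000101010110110010000000111010 = 89858106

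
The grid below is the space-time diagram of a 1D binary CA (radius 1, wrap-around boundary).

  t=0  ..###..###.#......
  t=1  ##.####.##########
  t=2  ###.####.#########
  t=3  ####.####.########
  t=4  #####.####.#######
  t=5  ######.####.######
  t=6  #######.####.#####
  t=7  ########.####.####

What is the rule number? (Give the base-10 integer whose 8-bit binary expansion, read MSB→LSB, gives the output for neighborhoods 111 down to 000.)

247

  ### -> #   bit 7 = 1  t=0,i=3
  ##. -> #   bit 6 = 1  t=0,i=4
  #.# -> #   bit 5 = 1  t=0,i=10
  #.. -> #   bit 4 = 1  t=0,i=5
  .## -> .   bit 3 = 0  t=0,i=2
  .#. -> #   bit 2 = 1  t=0,i=11
  ..# -> #   bit 1 = 1  t=0,i=1
  ... -> #   bit 0 = 1  t=0,i=0
  bits 11110111 = 247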